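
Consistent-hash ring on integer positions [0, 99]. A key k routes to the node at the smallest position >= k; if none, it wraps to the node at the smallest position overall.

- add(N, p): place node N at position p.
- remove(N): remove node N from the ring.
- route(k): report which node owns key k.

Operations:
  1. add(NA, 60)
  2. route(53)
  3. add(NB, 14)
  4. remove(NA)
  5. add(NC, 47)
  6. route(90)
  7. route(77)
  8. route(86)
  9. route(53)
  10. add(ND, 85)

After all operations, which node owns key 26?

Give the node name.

Op 1: add NA@60 -> ring=[60:NA]
Op 2: route key 53: smallest pos >= 53 is 60 -> NA
Op 3: add NB@14 -> ring=[14:NB,60:NA]
Op 4: remove NA -> ring=[14:NB]
Op 5: add NC@47 -> ring=[14:NB,47:NC]
Op 6: route key 90: none >= 90, wrap to smallest pos 14 -> NB
Op 7: route key 77: none >= 77, wrap to smallest pos 14 -> NB
Op 8: route key 86: none >= 86, wrap to smallest pos 14 -> NB
Op 9: route key 53: none >= 53, wrap to smallest pos 14 -> NB
Op 10: add ND@85 -> ring=[14:NB,47:NC,85:ND]
Final route key 26: smallest pos >= 26 is 47 -> NC

Answer: NC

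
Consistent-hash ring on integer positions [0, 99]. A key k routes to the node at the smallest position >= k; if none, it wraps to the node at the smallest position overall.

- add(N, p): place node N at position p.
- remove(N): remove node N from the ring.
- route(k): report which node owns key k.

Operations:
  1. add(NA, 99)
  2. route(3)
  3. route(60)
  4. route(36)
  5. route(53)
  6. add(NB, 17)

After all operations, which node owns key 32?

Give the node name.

Op 1: add NA@99 -> ring=[99:NA]
Op 2: route key 3: smallest pos >= 3 is 99 -> NA
Op 3: route key 60: smallest pos >= 60 is 99 -> NA
Op 4: route key 36: smallest pos >= 36 is 99 -> NA
Op 5: route key 53: smallest pos >= 53 is 99 -> NA
Op 6: add NB@17 -> ring=[17:NB,99:NA]
Final route key 32: smallest pos >= 32 is 99 -> NA

Answer: NA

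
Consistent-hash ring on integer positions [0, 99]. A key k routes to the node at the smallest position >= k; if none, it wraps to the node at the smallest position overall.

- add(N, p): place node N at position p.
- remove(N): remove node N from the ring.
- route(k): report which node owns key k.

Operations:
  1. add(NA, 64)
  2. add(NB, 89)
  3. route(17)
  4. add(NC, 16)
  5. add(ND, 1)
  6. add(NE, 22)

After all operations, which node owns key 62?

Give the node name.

Op 1: add NA@64 -> ring=[64:NA]
Op 2: add NB@89 -> ring=[64:NA,89:NB]
Op 3: route key 17: smallest pos >= 17 is 64 -> NA
Op 4: add NC@16 -> ring=[16:NC,64:NA,89:NB]
Op 5: add ND@1 -> ring=[1:ND,16:NC,64:NA,89:NB]
Op 6: add NE@22 -> ring=[1:ND,16:NC,22:NE,64:NA,89:NB]
Final route key 62: smallest pos >= 62 is 64 -> NA

Answer: NA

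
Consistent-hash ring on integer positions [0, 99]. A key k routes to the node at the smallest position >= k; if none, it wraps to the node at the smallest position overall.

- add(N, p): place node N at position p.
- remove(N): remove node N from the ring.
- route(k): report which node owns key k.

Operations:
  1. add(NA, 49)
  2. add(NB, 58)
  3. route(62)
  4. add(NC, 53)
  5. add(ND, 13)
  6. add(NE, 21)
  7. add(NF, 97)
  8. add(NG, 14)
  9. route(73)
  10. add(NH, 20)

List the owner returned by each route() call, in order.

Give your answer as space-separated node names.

Answer: NA NF

Derivation:
Op 1: add NA@49 -> ring=[49:NA]
Op 2: add NB@58 -> ring=[49:NA,58:NB]
Op 3: route key 62: none >= 62, wrap to smallest pos 49 -> NA
Op 4: add NC@53 -> ring=[49:NA,53:NC,58:NB]
Op 5: add ND@13 -> ring=[13:ND,49:NA,53:NC,58:NB]
Op 6: add NE@21 -> ring=[13:ND,21:NE,49:NA,53:NC,58:NB]
Op 7: add NF@97 -> ring=[13:ND,21:NE,49:NA,53:NC,58:NB,97:NF]
Op 8: add NG@14 -> ring=[13:ND,14:NG,21:NE,49:NA,53:NC,58:NB,97:NF]
Op 9: route key 73: smallest pos >= 73 is 97 -> NF
Op 10: add NH@20 -> ring=[13:ND,14:NG,20:NH,21:NE,49:NA,53:NC,58:NB,97:NF]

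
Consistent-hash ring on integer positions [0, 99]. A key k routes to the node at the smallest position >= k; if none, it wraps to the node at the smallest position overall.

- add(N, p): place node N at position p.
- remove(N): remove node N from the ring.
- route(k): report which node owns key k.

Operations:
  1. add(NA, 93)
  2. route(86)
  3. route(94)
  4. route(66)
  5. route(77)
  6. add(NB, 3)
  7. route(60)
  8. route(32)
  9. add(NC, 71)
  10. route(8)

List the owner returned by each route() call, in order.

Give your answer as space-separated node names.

Answer: NA NA NA NA NA NA NC

Derivation:
Op 1: add NA@93 -> ring=[93:NA]
Op 2: route key 86: smallest pos >= 86 is 93 -> NA
Op 3: route key 94: none >= 94, wrap to smallest pos 93 -> NA
Op 4: route key 66: smallest pos >= 66 is 93 -> NA
Op 5: route key 77: smallest pos >= 77 is 93 -> NA
Op 6: add NB@3 -> ring=[3:NB,93:NA]
Op 7: route key 60: smallest pos >= 60 is 93 -> NA
Op 8: route key 32: smallest pos >= 32 is 93 -> NA
Op 9: add NC@71 -> ring=[3:NB,71:NC,93:NA]
Op 10: route key 8: smallest pos >= 8 is 71 -> NC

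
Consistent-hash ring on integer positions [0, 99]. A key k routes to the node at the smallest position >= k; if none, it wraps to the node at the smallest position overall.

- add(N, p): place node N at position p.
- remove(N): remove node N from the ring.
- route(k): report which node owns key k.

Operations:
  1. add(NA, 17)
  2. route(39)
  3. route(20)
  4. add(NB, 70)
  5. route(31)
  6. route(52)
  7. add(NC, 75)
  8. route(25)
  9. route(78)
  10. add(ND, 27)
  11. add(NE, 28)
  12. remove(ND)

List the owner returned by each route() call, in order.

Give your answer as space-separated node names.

Answer: NA NA NB NB NB NA

Derivation:
Op 1: add NA@17 -> ring=[17:NA]
Op 2: route key 39: none >= 39, wrap to smallest pos 17 -> NA
Op 3: route key 20: none >= 20, wrap to smallest pos 17 -> NA
Op 4: add NB@70 -> ring=[17:NA,70:NB]
Op 5: route key 31: smallest pos >= 31 is 70 -> NB
Op 6: route key 52: smallest pos >= 52 is 70 -> NB
Op 7: add NC@75 -> ring=[17:NA,70:NB,75:NC]
Op 8: route key 25: smallest pos >= 25 is 70 -> NB
Op 9: route key 78: none >= 78, wrap to smallest pos 17 -> NA
Op 10: add ND@27 -> ring=[17:NA,27:ND,70:NB,75:NC]
Op 11: add NE@28 -> ring=[17:NA,27:ND,28:NE,70:NB,75:NC]
Op 12: remove ND -> ring=[17:NA,28:NE,70:NB,75:NC]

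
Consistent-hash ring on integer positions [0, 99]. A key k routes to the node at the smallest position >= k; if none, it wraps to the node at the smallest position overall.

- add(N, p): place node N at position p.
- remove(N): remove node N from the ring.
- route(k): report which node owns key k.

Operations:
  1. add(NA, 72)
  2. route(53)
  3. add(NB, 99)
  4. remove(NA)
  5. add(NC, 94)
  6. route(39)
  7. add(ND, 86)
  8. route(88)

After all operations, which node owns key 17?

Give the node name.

Answer: ND

Derivation:
Op 1: add NA@72 -> ring=[72:NA]
Op 2: route key 53: smallest pos >= 53 is 72 -> NA
Op 3: add NB@99 -> ring=[72:NA,99:NB]
Op 4: remove NA -> ring=[99:NB]
Op 5: add NC@94 -> ring=[94:NC,99:NB]
Op 6: route key 39: smallest pos >= 39 is 94 -> NC
Op 7: add ND@86 -> ring=[86:ND,94:NC,99:NB]
Op 8: route key 88: smallest pos >= 88 is 94 -> NC
Final route key 17: smallest pos >= 17 is 86 -> ND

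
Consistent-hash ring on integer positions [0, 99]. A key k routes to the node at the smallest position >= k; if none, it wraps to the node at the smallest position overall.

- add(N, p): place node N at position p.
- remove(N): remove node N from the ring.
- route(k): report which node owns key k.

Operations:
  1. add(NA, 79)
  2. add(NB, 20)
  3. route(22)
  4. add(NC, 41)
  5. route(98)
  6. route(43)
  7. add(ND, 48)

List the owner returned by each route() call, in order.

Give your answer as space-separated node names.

Op 1: add NA@79 -> ring=[79:NA]
Op 2: add NB@20 -> ring=[20:NB,79:NA]
Op 3: route key 22: smallest pos >= 22 is 79 -> NA
Op 4: add NC@41 -> ring=[20:NB,41:NC,79:NA]
Op 5: route key 98: none >= 98, wrap to smallest pos 20 -> NB
Op 6: route key 43: smallest pos >= 43 is 79 -> NA
Op 7: add ND@48 -> ring=[20:NB,41:NC,48:ND,79:NA]

Answer: NA NB NA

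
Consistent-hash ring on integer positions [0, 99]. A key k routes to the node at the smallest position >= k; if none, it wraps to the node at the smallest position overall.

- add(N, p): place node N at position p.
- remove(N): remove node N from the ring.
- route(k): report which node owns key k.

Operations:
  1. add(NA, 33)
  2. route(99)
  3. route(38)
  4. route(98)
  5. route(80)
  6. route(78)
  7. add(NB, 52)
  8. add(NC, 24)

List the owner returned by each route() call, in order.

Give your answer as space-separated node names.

Op 1: add NA@33 -> ring=[33:NA]
Op 2: route key 99: none >= 99, wrap to smallest pos 33 -> NA
Op 3: route key 38: none >= 38, wrap to smallest pos 33 -> NA
Op 4: route key 98: none >= 98, wrap to smallest pos 33 -> NA
Op 5: route key 80: none >= 80, wrap to smallest pos 33 -> NA
Op 6: route key 78: none >= 78, wrap to smallest pos 33 -> NA
Op 7: add NB@52 -> ring=[33:NA,52:NB]
Op 8: add NC@24 -> ring=[24:NC,33:NA,52:NB]

Answer: NA NA NA NA NA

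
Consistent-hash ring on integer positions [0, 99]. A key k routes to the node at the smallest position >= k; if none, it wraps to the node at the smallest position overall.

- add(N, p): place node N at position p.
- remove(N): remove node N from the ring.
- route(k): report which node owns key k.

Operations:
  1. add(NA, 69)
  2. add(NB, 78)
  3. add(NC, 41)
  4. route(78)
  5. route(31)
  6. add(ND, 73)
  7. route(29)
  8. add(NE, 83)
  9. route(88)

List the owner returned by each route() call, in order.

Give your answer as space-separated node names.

Op 1: add NA@69 -> ring=[69:NA]
Op 2: add NB@78 -> ring=[69:NA,78:NB]
Op 3: add NC@41 -> ring=[41:NC,69:NA,78:NB]
Op 4: route key 78: smallest pos >= 78 is 78 -> NB
Op 5: route key 31: smallest pos >= 31 is 41 -> NC
Op 6: add ND@73 -> ring=[41:NC,69:NA,73:ND,78:NB]
Op 7: route key 29: smallest pos >= 29 is 41 -> NC
Op 8: add NE@83 -> ring=[41:NC,69:NA,73:ND,78:NB,83:NE]
Op 9: route key 88: none >= 88, wrap to smallest pos 41 -> NC

Answer: NB NC NC NC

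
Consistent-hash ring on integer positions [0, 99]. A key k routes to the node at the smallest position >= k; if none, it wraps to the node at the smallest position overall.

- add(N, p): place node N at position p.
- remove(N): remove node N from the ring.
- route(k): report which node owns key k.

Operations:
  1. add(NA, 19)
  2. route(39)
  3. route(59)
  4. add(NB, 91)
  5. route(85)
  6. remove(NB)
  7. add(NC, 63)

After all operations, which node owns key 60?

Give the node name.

Answer: NC

Derivation:
Op 1: add NA@19 -> ring=[19:NA]
Op 2: route key 39: none >= 39, wrap to smallest pos 19 -> NA
Op 3: route key 59: none >= 59, wrap to smallest pos 19 -> NA
Op 4: add NB@91 -> ring=[19:NA,91:NB]
Op 5: route key 85: smallest pos >= 85 is 91 -> NB
Op 6: remove NB -> ring=[19:NA]
Op 7: add NC@63 -> ring=[19:NA,63:NC]
Final route key 60: smallest pos >= 60 is 63 -> NC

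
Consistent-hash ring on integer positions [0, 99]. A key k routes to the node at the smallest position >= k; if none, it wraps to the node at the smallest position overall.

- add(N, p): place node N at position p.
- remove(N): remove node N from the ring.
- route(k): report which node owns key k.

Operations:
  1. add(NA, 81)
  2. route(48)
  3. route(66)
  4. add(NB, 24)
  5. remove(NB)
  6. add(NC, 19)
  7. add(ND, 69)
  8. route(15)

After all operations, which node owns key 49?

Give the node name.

Answer: ND

Derivation:
Op 1: add NA@81 -> ring=[81:NA]
Op 2: route key 48: smallest pos >= 48 is 81 -> NA
Op 3: route key 66: smallest pos >= 66 is 81 -> NA
Op 4: add NB@24 -> ring=[24:NB,81:NA]
Op 5: remove NB -> ring=[81:NA]
Op 6: add NC@19 -> ring=[19:NC,81:NA]
Op 7: add ND@69 -> ring=[19:NC,69:ND,81:NA]
Op 8: route key 15: smallest pos >= 15 is 19 -> NC
Final route key 49: smallest pos >= 49 is 69 -> ND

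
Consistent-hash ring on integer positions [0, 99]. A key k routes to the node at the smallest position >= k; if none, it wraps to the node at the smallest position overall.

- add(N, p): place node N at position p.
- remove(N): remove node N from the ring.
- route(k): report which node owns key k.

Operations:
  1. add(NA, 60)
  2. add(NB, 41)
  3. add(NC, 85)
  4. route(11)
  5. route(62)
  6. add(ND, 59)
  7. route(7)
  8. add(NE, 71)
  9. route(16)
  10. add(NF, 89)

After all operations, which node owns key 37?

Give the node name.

Op 1: add NA@60 -> ring=[60:NA]
Op 2: add NB@41 -> ring=[41:NB,60:NA]
Op 3: add NC@85 -> ring=[41:NB,60:NA,85:NC]
Op 4: route key 11: smallest pos >= 11 is 41 -> NB
Op 5: route key 62: smallest pos >= 62 is 85 -> NC
Op 6: add ND@59 -> ring=[41:NB,59:ND,60:NA,85:NC]
Op 7: route key 7: smallest pos >= 7 is 41 -> NB
Op 8: add NE@71 -> ring=[41:NB,59:ND,60:NA,71:NE,85:NC]
Op 9: route key 16: smallest pos >= 16 is 41 -> NB
Op 10: add NF@89 -> ring=[41:NB,59:ND,60:NA,71:NE,85:NC,89:NF]
Final route key 37: smallest pos >= 37 is 41 -> NB

Answer: NB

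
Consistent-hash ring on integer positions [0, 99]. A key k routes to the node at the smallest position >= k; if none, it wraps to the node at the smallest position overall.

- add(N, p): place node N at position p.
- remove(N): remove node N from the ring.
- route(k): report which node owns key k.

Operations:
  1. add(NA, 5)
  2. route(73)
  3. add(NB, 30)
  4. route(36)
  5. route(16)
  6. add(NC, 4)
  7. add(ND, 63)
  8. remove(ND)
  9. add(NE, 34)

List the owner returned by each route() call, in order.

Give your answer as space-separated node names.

Op 1: add NA@5 -> ring=[5:NA]
Op 2: route key 73: none >= 73, wrap to smallest pos 5 -> NA
Op 3: add NB@30 -> ring=[5:NA,30:NB]
Op 4: route key 36: none >= 36, wrap to smallest pos 5 -> NA
Op 5: route key 16: smallest pos >= 16 is 30 -> NB
Op 6: add NC@4 -> ring=[4:NC,5:NA,30:NB]
Op 7: add ND@63 -> ring=[4:NC,5:NA,30:NB,63:ND]
Op 8: remove ND -> ring=[4:NC,5:NA,30:NB]
Op 9: add NE@34 -> ring=[4:NC,5:NA,30:NB,34:NE]

Answer: NA NA NB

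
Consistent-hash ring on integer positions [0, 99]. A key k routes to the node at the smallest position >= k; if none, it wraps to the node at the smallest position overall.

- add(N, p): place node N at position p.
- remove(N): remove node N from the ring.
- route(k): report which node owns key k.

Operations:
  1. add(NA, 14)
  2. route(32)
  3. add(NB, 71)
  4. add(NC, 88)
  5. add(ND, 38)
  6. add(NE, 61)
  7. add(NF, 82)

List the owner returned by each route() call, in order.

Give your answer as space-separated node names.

Answer: NA

Derivation:
Op 1: add NA@14 -> ring=[14:NA]
Op 2: route key 32: none >= 32, wrap to smallest pos 14 -> NA
Op 3: add NB@71 -> ring=[14:NA,71:NB]
Op 4: add NC@88 -> ring=[14:NA,71:NB,88:NC]
Op 5: add ND@38 -> ring=[14:NA,38:ND,71:NB,88:NC]
Op 6: add NE@61 -> ring=[14:NA,38:ND,61:NE,71:NB,88:NC]
Op 7: add NF@82 -> ring=[14:NA,38:ND,61:NE,71:NB,82:NF,88:NC]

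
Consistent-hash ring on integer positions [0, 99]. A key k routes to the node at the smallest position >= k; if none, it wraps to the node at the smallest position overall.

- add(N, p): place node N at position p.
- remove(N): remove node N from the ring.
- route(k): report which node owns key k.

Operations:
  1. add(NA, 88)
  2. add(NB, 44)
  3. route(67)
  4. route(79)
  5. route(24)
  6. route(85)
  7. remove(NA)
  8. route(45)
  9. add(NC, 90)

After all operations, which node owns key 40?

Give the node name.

Answer: NB

Derivation:
Op 1: add NA@88 -> ring=[88:NA]
Op 2: add NB@44 -> ring=[44:NB,88:NA]
Op 3: route key 67: smallest pos >= 67 is 88 -> NA
Op 4: route key 79: smallest pos >= 79 is 88 -> NA
Op 5: route key 24: smallest pos >= 24 is 44 -> NB
Op 6: route key 85: smallest pos >= 85 is 88 -> NA
Op 7: remove NA -> ring=[44:NB]
Op 8: route key 45: none >= 45, wrap to smallest pos 44 -> NB
Op 9: add NC@90 -> ring=[44:NB,90:NC]
Final route key 40: smallest pos >= 40 is 44 -> NB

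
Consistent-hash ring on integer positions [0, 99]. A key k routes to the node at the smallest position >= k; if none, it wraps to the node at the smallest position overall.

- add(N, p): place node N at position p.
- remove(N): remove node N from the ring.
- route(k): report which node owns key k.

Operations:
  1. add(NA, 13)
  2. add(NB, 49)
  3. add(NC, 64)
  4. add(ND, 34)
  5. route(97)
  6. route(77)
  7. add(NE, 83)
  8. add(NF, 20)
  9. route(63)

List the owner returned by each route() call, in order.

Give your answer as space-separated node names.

Op 1: add NA@13 -> ring=[13:NA]
Op 2: add NB@49 -> ring=[13:NA,49:NB]
Op 3: add NC@64 -> ring=[13:NA,49:NB,64:NC]
Op 4: add ND@34 -> ring=[13:NA,34:ND,49:NB,64:NC]
Op 5: route key 97: none >= 97, wrap to smallest pos 13 -> NA
Op 6: route key 77: none >= 77, wrap to smallest pos 13 -> NA
Op 7: add NE@83 -> ring=[13:NA,34:ND,49:NB,64:NC,83:NE]
Op 8: add NF@20 -> ring=[13:NA,20:NF,34:ND,49:NB,64:NC,83:NE]
Op 9: route key 63: smallest pos >= 63 is 64 -> NC

Answer: NA NA NC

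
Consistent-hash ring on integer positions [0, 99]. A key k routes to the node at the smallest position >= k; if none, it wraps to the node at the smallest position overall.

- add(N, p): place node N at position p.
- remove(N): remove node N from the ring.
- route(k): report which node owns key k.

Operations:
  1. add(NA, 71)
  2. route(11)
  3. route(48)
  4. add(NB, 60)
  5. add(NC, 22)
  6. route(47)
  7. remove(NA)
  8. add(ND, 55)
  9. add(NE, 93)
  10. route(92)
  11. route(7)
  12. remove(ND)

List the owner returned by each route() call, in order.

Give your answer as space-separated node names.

Op 1: add NA@71 -> ring=[71:NA]
Op 2: route key 11: smallest pos >= 11 is 71 -> NA
Op 3: route key 48: smallest pos >= 48 is 71 -> NA
Op 4: add NB@60 -> ring=[60:NB,71:NA]
Op 5: add NC@22 -> ring=[22:NC,60:NB,71:NA]
Op 6: route key 47: smallest pos >= 47 is 60 -> NB
Op 7: remove NA -> ring=[22:NC,60:NB]
Op 8: add ND@55 -> ring=[22:NC,55:ND,60:NB]
Op 9: add NE@93 -> ring=[22:NC,55:ND,60:NB,93:NE]
Op 10: route key 92: smallest pos >= 92 is 93 -> NE
Op 11: route key 7: smallest pos >= 7 is 22 -> NC
Op 12: remove ND -> ring=[22:NC,60:NB,93:NE]

Answer: NA NA NB NE NC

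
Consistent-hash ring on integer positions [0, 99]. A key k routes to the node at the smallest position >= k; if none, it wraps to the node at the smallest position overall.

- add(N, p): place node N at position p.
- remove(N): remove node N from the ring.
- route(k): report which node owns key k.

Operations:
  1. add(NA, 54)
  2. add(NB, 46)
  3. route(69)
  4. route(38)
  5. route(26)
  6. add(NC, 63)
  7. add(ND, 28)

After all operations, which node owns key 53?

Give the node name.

Answer: NA

Derivation:
Op 1: add NA@54 -> ring=[54:NA]
Op 2: add NB@46 -> ring=[46:NB,54:NA]
Op 3: route key 69: none >= 69, wrap to smallest pos 46 -> NB
Op 4: route key 38: smallest pos >= 38 is 46 -> NB
Op 5: route key 26: smallest pos >= 26 is 46 -> NB
Op 6: add NC@63 -> ring=[46:NB,54:NA,63:NC]
Op 7: add ND@28 -> ring=[28:ND,46:NB,54:NA,63:NC]
Final route key 53: smallest pos >= 53 is 54 -> NA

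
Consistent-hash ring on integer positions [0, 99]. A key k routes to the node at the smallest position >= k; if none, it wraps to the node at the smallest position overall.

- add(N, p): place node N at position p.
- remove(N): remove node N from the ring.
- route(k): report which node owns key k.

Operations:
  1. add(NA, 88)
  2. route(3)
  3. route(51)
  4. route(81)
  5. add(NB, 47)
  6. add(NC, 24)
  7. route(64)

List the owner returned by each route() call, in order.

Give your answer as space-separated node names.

Op 1: add NA@88 -> ring=[88:NA]
Op 2: route key 3: smallest pos >= 3 is 88 -> NA
Op 3: route key 51: smallest pos >= 51 is 88 -> NA
Op 4: route key 81: smallest pos >= 81 is 88 -> NA
Op 5: add NB@47 -> ring=[47:NB,88:NA]
Op 6: add NC@24 -> ring=[24:NC,47:NB,88:NA]
Op 7: route key 64: smallest pos >= 64 is 88 -> NA

Answer: NA NA NA NA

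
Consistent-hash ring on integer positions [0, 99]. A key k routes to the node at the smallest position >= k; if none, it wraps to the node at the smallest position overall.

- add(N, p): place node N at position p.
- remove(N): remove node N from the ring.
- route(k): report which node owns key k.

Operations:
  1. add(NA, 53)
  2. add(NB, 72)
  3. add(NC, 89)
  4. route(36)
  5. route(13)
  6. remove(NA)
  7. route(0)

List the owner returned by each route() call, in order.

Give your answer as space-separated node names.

Answer: NA NA NB

Derivation:
Op 1: add NA@53 -> ring=[53:NA]
Op 2: add NB@72 -> ring=[53:NA,72:NB]
Op 3: add NC@89 -> ring=[53:NA,72:NB,89:NC]
Op 4: route key 36: smallest pos >= 36 is 53 -> NA
Op 5: route key 13: smallest pos >= 13 is 53 -> NA
Op 6: remove NA -> ring=[72:NB,89:NC]
Op 7: route key 0: smallest pos >= 0 is 72 -> NB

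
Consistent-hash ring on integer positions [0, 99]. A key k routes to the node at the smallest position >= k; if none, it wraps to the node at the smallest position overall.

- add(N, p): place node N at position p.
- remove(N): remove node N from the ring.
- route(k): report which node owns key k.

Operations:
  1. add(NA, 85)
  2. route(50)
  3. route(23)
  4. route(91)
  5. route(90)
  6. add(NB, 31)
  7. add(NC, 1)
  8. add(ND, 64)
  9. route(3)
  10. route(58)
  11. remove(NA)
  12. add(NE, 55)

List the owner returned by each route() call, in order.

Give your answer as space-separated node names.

Answer: NA NA NA NA NB ND

Derivation:
Op 1: add NA@85 -> ring=[85:NA]
Op 2: route key 50: smallest pos >= 50 is 85 -> NA
Op 3: route key 23: smallest pos >= 23 is 85 -> NA
Op 4: route key 91: none >= 91, wrap to smallest pos 85 -> NA
Op 5: route key 90: none >= 90, wrap to smallest pos 85 -> NA
Op 6: add NB@31 -> ring=[31:NB,85:NA]
Op 7: add NC@1 -> ring=[1:NC,31:NB,85:NA]
Op 8: add ND@64 -> ring=[1:NC,31:NB,64:ND,85:NA]
Op 9: route key 3: smallest pos >= 3 is 31 -> NB
Op 10: route key 58: smallest pos >= 58 is 64 -> ND
Op 11: remove NA -> ring=[1:NC,31:NB,64:ND]
Op 12: add NE@55 -> ring=[1:NC,31:NB,55:NE,64:ND]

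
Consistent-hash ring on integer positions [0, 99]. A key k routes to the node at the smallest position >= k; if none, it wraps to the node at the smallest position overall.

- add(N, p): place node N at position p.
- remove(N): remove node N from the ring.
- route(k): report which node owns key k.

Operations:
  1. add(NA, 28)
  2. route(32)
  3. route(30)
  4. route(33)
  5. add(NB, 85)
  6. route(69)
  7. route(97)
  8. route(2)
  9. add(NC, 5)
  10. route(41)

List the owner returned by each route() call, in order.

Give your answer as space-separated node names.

Answer: NA NA NA NB NA NA NB

Derivation:
Op 1: add NA@28 -> ring=[28:NA]
Op 2: route key 32: none >= 32, wrap to smallest pos 28 -> NA
Op 3: route key 30: none >= 30, wrap to smallest pos 28 -> NA
Op 4: route key 33: none >= 33, wrap to smallest pos 28 -> NA
Op 5: add NB@85 -> ring=[28:NA,85:NB]
Op 6: route key 69: smallest pos >= 69 is 85 -> NB
Op 7: route key 97: none >= 97, wrap to smallest pos 28 -> NA
Op 8: route key 2: smallest pos >= 2 is 28 -> NA
Op 9: add NC@5 -> ring=[5:NC,28:NA,85:NB]
Op 10: route key 41: smallest pos >= 41 is 85 -> NB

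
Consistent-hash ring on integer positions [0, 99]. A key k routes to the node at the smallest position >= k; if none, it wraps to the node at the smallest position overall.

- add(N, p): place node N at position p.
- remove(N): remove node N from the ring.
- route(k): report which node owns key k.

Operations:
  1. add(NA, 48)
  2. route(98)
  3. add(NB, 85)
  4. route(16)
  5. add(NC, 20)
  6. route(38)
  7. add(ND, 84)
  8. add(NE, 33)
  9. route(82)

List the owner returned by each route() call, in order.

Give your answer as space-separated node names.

Op 1: add NA@48 -> ring=[48:NA]
Op 2: route key 98: none >= 98, wrap to smallest pos 48 -> NA
Op 3: add NB@85 -> ring=[48:NA,85:NB]
Op 4: route key 16: smallest pos >= 16 is 48 -> NA
Op 5: add NC@20 -> ring=[20:NC,48:NA,85:NB]
Op 6: route key 38: smallest pos >= 38 is 48 -> NA
Op 7: add ND@84 -> ring=[20:NC,48:NA,84:ND,85:NB]
Op 8: add NE@33 -> ring=[20:NC,33:NE,48:NA,84:ND,85:NB]
Op 9: route key 82: smallest pos >= 82 is 84 -> ND

Answer: NA NA NA ND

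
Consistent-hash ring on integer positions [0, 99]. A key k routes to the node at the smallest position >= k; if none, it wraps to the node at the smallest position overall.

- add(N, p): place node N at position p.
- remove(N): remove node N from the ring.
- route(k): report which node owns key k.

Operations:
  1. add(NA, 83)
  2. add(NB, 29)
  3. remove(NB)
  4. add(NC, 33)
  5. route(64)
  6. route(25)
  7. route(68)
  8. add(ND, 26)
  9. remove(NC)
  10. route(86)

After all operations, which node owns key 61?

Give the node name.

Op 1: add NA@83 -> ring=[83:NA]
Op 2: add NB@29 -> ring=[29:NB,83:NA]
Op 3: remove NB -> ring=[83:NA]
Op 4: add NC@33 -> ring=[33:NC,83:NA]
Op 5: route key 64: smallest pos >= 64 is 83 -> NA
Op 6: route key 25: smallest pos >= 25 is 33 -> NC
Op 7: route key 68: smallest pos >= 68 is 83 -> NA
Op 8: add ND@26 -> ring=[26:ND,33:NC,83:NA]
Op 9: remove NC -> ring=[26:ND,83:NA]
Op 10: route key 86: none >= 86, wrap to smallest pos 26 -> ND
Final route key 61: smallest pos >= 61 is 83 -> NA

Answer: NA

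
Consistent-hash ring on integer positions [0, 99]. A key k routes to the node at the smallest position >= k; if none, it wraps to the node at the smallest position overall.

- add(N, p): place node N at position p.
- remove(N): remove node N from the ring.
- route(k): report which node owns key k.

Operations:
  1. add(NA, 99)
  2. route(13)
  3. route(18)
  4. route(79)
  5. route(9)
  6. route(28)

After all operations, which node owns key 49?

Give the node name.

Answer: NA

Derivation:
Op 1: add NA@99 -> ring=[99:NA]
Op 2: route key 13: smallest pos >= 13 is 99 -> NA
Op 3: route key 18: smallest pos >= 18 is 99 -> NA
Op 4: route key 79: smallest pos >= 79 is 99 -> NA
Op 5: route key 9: smallest pos >= 9 is 99 -> NA
Op 6: route key 28: smallest pos >= 28 is 99 -> NA
Final route key 49: smallest pos >= 49 is 99 -> NA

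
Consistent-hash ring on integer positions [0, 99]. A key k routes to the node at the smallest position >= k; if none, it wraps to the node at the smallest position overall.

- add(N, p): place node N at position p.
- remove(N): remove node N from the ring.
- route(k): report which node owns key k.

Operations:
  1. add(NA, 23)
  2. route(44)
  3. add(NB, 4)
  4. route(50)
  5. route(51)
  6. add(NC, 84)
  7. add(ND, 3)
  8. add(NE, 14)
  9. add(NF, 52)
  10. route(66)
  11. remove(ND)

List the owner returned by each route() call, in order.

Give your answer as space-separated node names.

Answer: NA NB NB NC

Derivation:
Op 1: add NA@23 -> ring=[23:NA]
Op 2: route key 44: none >= 44, wrap to smallest pos 23 -> NA
Op 3: add NB@4 -> ring=[4:NB,23:NA]
Op 4: route key 50: none >= 50, wrap to smallest pos 4 -> NB
Op 5: route key 51: none >= 51, wrap to smallest pos 4 -> NB
Op 6: add NC@84 -> ring=[4:NB,23:NA,84:NC]
Op 7: add ND@3 -> ring=[3:ND,4:NB,23:NA,84:NC]
Op 8: add NE@14 -> ring=[3:ND,4:NB,14:NE,23:NA,84:NC]
Op 9: add NF@52 -> ring=[3:ND,4:NB,14:NE,23:NA,52:NF,84:NC]
Op 10: route key 66: smallest pos >= 66 is 84 -> NC
Op 11: remove ND -> ring=[4:NB,14:NE,23:NA,52:NF,84:NC]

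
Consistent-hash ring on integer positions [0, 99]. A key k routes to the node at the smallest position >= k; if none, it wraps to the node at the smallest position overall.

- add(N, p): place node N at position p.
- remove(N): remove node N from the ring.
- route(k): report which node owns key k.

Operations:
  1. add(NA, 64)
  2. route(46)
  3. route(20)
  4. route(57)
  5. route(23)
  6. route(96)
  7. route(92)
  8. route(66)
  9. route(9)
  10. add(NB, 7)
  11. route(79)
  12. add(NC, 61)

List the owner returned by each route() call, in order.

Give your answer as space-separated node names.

Op 1: add NA@64 -> ring=[64:NA]
Op 2: route key 46: smallest pos >= 46 is 64 -> NA
Op 3: route key 20: smallest pos >= 20 is 64 -> NA
Op 4: route key 57: smallest pos >= 57 is 64 -> NA
Op 5: route key 23: smallest pos >= 23 is 64 -> NA
Op 6: route key 96: none >= 96, wrap to smallest pos 64 -> NA
Op 7: route key 92: none >= 92, wrap to smallest pos 64 -> NA
Op 8: route key 66: none >= 66, wrap to smallest pos 64 -> NA
Op 9: route key 9: smallest pos >= 9 is 64 -> NA
Op 10: add NB@7 -> ring=[7:NB,64:NA]
Op 11: route key 79: none >= 79, wrap to smallest pos 7 -> NB
Op 12: add NC@61 -> ring=[7:NB,61:NC,64:NA]

Answer: NA NA NA NA NA NA NA NA NB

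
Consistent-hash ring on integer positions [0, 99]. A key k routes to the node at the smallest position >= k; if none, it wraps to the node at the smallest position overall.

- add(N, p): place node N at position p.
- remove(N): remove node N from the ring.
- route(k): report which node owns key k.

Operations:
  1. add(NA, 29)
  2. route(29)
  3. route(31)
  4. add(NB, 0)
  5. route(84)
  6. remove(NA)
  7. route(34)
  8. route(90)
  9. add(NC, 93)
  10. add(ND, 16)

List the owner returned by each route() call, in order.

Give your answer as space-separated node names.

Op 1: add NA@29 -> ring=[29:NA]
Op 2: route key 29: smallest pos >= 29 is 29 -> NA
Op 3: route key 31: none >= 31, wrap to smallest pos 29 -> NA
Op 4: add NB@0 -> ring=[0:NB,29:NA]
Op 5: route key 84: none >= 84, wrap to smallest pos 0 -> NB
Op 6: remove NA -> ring=[0:NB]
Op 7: route key 34: none >= 34, wrap to smallest pos 0 -> NB
Op 8: route key 90: none >= 90, wrap to smallest pos 0 -> NB
Op 9: add NC@93 -> ring=[0:NB,93:NC]
Op 10: add ND@16 -> ring=[0:NB,16:ND,93:NC]

Answer: NA NA NB NB NB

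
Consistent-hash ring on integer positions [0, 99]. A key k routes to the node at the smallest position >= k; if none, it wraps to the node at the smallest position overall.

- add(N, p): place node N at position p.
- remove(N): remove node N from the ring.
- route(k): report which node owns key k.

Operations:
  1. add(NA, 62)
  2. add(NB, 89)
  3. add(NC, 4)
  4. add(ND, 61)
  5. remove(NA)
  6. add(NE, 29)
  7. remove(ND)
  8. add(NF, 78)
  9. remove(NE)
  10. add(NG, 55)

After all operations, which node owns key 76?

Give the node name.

Op 1: add NA@62 -> ring=[62:NA]
Op 2: add NB@89 -> ring=[62:NA,89:NB]
Op 3: add NC@4 -> ring=[4:NC,62:NA,89:NB]
Op 4: add ND@61 -> ring=[4:NC,61:ND,62:NA,89:NB]
Op 5: remove NA -> ring=[4:NC,61:ND,89:NB]
Op 6: add NE@29 -> ring=[4:NC,29:NE,61:ND,89:NB]
Op 7: remove ND -> ring=[4:NC,29:NE,89:NB]
Op 8: add NF@78 -> ring=[4:NC,29:NE,78:NF,89:NB]
Op 9: remove NE -> ring=[4:NC,78:NF,89:NB]
Op 10: add NG@55 -> ring=[4:NC,55:NG,78:NF,89:NB]
Final route key 76: smallest pos >= 76 is 78 -> NF

Answer: NF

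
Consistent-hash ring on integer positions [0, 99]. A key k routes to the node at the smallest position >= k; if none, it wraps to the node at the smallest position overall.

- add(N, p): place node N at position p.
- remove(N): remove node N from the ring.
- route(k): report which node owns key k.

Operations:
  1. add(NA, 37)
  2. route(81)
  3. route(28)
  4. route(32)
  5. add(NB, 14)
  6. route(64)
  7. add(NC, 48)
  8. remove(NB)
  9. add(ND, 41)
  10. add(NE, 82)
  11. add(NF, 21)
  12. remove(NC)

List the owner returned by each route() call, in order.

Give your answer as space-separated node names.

Answer: NA NA NA NB

Derivation:
Op 1: add NA@37 -> ring=[37:NA]
Op 2: route key 81: none >= 81, wrap to smallest pos 37 -> NA
Op 3: route key 28: smallest pos >= 28 is 37 -> NA
Op 4: route key 32: smallest pos >= 32 is 37 -> NA
Op 5: add NB@14 -> ring=[14:NB,37:NA]
Op 6: route key 64: none >= 64, wrap to smallest pos 14 -> NB
Op 7: add NC@48 -> ring=[14:NB,37:NA,48:NC]
Op 8: remove NB -> ring=[37:NA,48:NC]
Op 9: add ND@41 -> ring=[37:NA,41:ND,48:NC]
Op 10: add NE@82 -> ring=[37:NA,41:ND,48:NC,82:NE]
Op 11: add NF@21 -> ring=[21:NF,37:NA,41:ND,48:NC,82:NE]
Op 12: remove NC -> ring=[21:NF,37:NA,41:ND,82:NE]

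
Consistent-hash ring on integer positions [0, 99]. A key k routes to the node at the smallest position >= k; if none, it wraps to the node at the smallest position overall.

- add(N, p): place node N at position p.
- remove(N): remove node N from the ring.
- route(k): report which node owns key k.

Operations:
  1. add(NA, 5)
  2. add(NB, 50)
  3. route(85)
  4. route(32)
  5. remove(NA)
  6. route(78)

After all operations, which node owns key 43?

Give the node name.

Answer: NB

Derivation:
Op 1: add NA@5 -> ring=[5:NA]
Op 2: add NB@50 -> ring=[5:NA,50:NB]
Op 3: route key 85: none >= 85, wrap to smallest pos 5 -> NA
Op 4: route key 32: smallest pos >= 32 is 50 -> NB
Op 5: remove NA -> ring=[50:NB]
Op 6: route key 78: none >= 78, wrap to smallest pos 50 -> NB
Final route key 43: smallest pos >= 43 is 50 -> NB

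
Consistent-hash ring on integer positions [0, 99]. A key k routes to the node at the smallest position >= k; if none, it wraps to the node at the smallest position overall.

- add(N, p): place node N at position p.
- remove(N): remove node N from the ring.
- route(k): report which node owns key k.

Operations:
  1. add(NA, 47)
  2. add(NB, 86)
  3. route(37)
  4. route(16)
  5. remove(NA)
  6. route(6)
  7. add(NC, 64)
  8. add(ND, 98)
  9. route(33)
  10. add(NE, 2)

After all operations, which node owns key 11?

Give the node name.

Answer: NC

Derivation:
Op 1: add NA@47 -> ring=[47:NA]
Op 2: add NB@86 -> ring=[47:NA,86:NB]
Op 3: route key 37: smallest pos >= 37 is 47 -> NA
Op 4: route key 16: smallest pos >= 16 is 47 -> NA
Op 5: remove NA -> ring=[86:NB]
Op 6: route key 6: smallest pos >= 6 is 86 -> NB
Op 7: add NC@64 -> ring=[64:NC,86:NB]
Op 8: add ND@98 -> ring=[64:NC,86:NB,98:ND]
Op 9: route key 33: smallest pos >= 33 is 64 -> NC
Op 10: add NE@2 -> ring=[2:NE,64:NC,86:NB,98:ND]
Final route key 11: smallest pos >= 11 is 64 -> NC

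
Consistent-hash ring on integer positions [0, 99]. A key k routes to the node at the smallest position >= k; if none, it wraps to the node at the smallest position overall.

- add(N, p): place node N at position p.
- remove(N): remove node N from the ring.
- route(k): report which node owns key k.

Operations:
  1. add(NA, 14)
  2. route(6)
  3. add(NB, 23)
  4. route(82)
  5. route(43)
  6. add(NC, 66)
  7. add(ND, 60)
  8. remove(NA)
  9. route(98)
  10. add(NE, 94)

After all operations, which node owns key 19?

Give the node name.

Answer: NB

Derivation:
Op 1: add NA@14 -> ring=[14:NA]
Op 2: route key 6: smallest pos >= 6 is 14 -> NA
Op 3: add NB@23 -> ring=[14:NA,23:NB]
Op 4: route key 82: none >= 82, wrap to smallest pos 14 -> NA
Op 5: route key 43: none >= 43, wrap to smallest pos 14 -> NA
Op 6: add NC@66 -> ring=[14:NA,23:NB,66:NC]
Op 7: add ND@60 -> ring=[14:NA,23:NB,60:ND,66:NC]
Op 8: remove NA -> ring=[23:NB,60:ND,66:NC]
Op 9: route key 98: none >= 98, wrap to smallest pos 23 -> NB
Op 10: add NE@94 -> ring=[23:NB,60:ND,66:NC,94:NE]
Final route key 19: smallest pos >= 19 is 23 -> NB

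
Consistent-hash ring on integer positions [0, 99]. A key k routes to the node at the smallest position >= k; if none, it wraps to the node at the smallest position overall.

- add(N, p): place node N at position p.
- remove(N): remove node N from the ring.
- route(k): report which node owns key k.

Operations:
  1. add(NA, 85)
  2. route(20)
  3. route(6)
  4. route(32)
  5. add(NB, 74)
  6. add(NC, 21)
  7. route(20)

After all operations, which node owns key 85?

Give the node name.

Op 1: add NA@85 -> ring=[85:NA]
Op 2: route key 20: smallest pos >= 20 is 85 -> NA
Op 3: route key 6: smallest pos >= 6 is 85 -> NA
Op 4: route key 32: smallest pos >= 32 is 85 -> NA
Op 5: add NB@74 -> ring=[74:NB,85:NA]
Op 6: add NC@21 -> ring=[21:NC,74:NB,85:NA]
Op 7: route key 20: smallest pos >= 20 is 21 -> NC
Final route key 85: smallest pos >= 85 is 85 -> NA

Answer: NA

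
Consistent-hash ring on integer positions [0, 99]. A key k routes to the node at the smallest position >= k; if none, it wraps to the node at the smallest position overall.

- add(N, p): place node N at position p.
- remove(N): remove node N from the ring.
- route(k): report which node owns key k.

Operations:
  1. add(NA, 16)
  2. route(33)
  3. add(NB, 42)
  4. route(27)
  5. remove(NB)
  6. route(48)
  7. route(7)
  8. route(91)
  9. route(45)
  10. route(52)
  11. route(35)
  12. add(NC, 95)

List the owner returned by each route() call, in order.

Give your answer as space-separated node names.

Op 1: add NA@16 -> ring=[16:NA]
Op 2: route key 33: none >= 33, wrap to smallest pos 16 -> NA
Op 3: add NB@42 -> ring=[16:NA,42:NB]
Op 4: route key 27: smallest pos >= 27 is 42 -> NB
Op 5: remove NB -> ring=[16:NA]
Op 6: route key 48: none >= 48, wrap to smallest pos 16 -> NA
Op 7: route key 7: smallest pos >= 7 is 16 -> NA
Op 8: route key 91: none >= 91, wrap to smallest pos 16 -> NA
Op 9: route key 45: none >= 45, wrap to smallest pos 16 -> NA
Op 10: route key 52: none >= 52, wrap to smallest pos 16 -> NA
Op 11: route key 35: none >= 35, wrap to smallest pos 16 -> NA
Op 12: add NC@95 -> ring=[16:NA,95:NC]

Answer: NA NB NA NA NA NA NA NA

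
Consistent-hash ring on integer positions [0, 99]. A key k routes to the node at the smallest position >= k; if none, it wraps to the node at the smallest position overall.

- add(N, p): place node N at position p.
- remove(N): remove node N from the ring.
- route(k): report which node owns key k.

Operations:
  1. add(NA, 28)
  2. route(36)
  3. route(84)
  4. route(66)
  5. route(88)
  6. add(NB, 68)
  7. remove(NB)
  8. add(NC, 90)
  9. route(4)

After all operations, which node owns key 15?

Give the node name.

Answer: NA

Derivation:
Op 1: add NA@28 -> ring=[28:NA]
Op 2: route key 36: none >= 36, wrap to smallest pos 28 -> NA
Op 3: route key 84: none >= 84, wrap to smallest pos 28 -> NA
Op 4: route key 66: none >= 66, wrap to smallest pos 28 -> NA
Op 5: route key 88: none >= 88, wrap to smallest pos 28 -> NA
Op 6: add NB@68 -> ring=[28:NA,68:NB]
Op 7: remove NB -> ring=[28:NA]
Op 8: add NC@90 -> ring=[28:NA,90:NC]
Op 9: route key 4: smallest pos >= 4 is 28 -> NA
Final route key 15: smallest pos >= 15 is 28 -> NA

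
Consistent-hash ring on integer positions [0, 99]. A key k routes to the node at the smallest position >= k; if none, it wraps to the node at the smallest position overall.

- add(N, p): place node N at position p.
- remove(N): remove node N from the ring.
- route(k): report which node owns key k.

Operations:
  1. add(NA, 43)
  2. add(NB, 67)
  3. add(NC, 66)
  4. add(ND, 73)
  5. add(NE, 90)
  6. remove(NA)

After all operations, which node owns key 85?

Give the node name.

Answer: NE

Derivation:
Op 1: add NA@43 -> ring=[43:NA]
Op 2: add NB@67 -> ring=[43:NA,67:NB]
Op 3: add NC@66 -> ring=[43:NA,66:NC,67:NB]
Op 4: add ND@73 -> ring=[43:NA,66:NC,67:NB,73:ND]
Op 5: add NE@90 -> ring=[43:NA,66:NC,67:NB,73:ND,90:NE]
Op 6: remove NA -> ring=[66:NC,67:NB,73:ND,90:NE]
Final route key 85: smallest pos >= 85 is 90 -> NE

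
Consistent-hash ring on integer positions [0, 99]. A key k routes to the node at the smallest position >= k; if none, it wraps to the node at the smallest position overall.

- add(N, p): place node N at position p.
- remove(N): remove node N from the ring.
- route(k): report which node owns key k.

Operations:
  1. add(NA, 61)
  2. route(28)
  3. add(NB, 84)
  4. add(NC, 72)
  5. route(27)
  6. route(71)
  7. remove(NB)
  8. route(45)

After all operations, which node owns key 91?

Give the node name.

Answer: NA

Derivation:
Op 1: add NA@61 -> ring=[61:NA]
Op 2: route key 28: smallest pos >= 28 is 61 -> NA
Op 3: add NB@84 -> ring=[61:NA,84:NB]
Op 4: add NC@72 -> ring=[61:NA,72:NC,84:NB]
Op 5: route key 27: smallest pos >= 27 is 61 -> NA
Op 6: route key 71: smallest pos >= 71 is 72 -> NC
Op 7: remove NB -> ring=[61:NA,72:NC]
Op 8: route key 45: smallest pos >= 45 is 61 -> NA
Final route key 91: none >= 91, wrap to smallest pos 61 -> NA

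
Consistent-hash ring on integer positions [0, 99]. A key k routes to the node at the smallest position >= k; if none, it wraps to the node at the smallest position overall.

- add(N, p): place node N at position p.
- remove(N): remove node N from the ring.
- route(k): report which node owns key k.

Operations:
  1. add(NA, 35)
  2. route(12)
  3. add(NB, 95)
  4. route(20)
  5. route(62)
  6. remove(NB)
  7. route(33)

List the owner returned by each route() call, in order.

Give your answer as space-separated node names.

Op 1: add NA@35 -> ring=[35:NA]
Op 2: route key 12: smallest pos >= 12 is 35 -> NA
Op 3: add NB@95 -> ring=[35:NA,95:NB]
Op 4: route key 20: smallest pos >= 20 is 35 -> NA
Op 5: route key 62: smallest pos >= 62 is 95 -> NB
Op 6: remove NB -> ring=[35:NA]
Op 7: route key 33: smallest pos >= 33 is 35 -> NA

Answer: NA NA NB NA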